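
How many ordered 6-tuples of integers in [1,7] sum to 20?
Coefficient of x^20 in (x + x² + ... + x^7)^6. By inclusion-exclusion on dice exceeding 7: Σ_j (-1)^j C(6,j)·C(20-1-7j, 5) = C(6,0)·C(19,5) - C(6,1)·C(12,5) + C(6,2)·C(5,5) = 1·11628 - 6·792 + 15·1 = 6891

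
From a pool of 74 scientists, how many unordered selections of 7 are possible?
C(74,7) = 74!/(7!×67!) = 1799579064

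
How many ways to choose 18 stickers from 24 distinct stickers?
C(24,18) = 24!/(18!×6!) = 134596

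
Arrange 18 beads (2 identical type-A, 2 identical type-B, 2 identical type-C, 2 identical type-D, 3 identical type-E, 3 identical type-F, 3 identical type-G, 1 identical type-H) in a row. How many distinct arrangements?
18! / (2! × 2! × 2! × 2! × 3! × 3! × 3! × 1!) = 1852538688000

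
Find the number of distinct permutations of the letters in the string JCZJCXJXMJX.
11! / (1! × 1! × 3! × 2! × 4!) = 138600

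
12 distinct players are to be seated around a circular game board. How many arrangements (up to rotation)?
Circular: fix one position, arrange the rest. (12-1)! = 39916800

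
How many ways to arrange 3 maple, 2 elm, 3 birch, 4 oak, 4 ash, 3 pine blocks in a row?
19! / (3! × 2! × 3! × 4! × 4! × 3!) = 488864376000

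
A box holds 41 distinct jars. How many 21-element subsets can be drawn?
C(41,21) = 41!/(21!×20!) = 269128937220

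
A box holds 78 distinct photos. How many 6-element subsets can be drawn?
C(78,6) = 78!/(6!×72!) = 256851595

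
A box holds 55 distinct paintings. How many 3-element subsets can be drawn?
C(55,3) = 55!/(3!×52!) = 26235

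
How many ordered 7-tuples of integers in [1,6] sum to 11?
Coefficient of x^11 in (x + x² + ... + x^6)^7. By inclusion-exclusion on dice exceeding 6: Σ_j (-1)^j C(7,j)·C(11-1-6j, 6) = C(7,0)·C(10,6) = 1·210 = 210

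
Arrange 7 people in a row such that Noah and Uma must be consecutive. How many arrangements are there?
Treat the 2 as one block: (7-2+1)! × 2! = 720 × 2 = 1440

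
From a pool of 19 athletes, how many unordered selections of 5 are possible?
C(19,5) = 19!/(5!×14!) = 11628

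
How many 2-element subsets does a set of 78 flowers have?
C(78,2) = 78!/(2!×76!) = 3003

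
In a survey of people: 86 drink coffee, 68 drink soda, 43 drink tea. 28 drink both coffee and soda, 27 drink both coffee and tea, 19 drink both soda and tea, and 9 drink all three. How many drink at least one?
|A∪B∪C| = 86+68+43-28-27-19+9 = 132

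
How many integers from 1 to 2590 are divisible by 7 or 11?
⌊2590/7⌋ + ⌊2590/11⌋ - ⌊2590/77⌋ = 370 + 235 - 33 = 572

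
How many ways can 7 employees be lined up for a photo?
7! = 5040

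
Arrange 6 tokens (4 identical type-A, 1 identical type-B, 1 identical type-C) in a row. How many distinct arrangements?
6! / (4! × 1! × 1!) = 30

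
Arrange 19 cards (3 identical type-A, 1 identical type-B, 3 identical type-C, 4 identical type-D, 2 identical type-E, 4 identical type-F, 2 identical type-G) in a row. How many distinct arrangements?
19! / (3! × 1! × 3! × 4! × 2! × 4! × 2!) = 1466593128000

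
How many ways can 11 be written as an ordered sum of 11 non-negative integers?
C(11+11-1, 11-1) = C(21, 10) = 352716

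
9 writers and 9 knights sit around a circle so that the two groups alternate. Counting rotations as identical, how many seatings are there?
Fix one of the writers: (9-1)! ways for the remaining writers, × 9! ways for the knights = 40320 × 362880 = 14631321600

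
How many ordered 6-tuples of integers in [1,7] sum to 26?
Coefficient of x^26 in (x + x² + ... + x^7)^6. By inclusion-exclusion on dice exceeding 7: Σ_j (-1)^j C(6,j)·C(26-1-7j, 5) = C(6,0)·C(25,5) - C(6,1)·C(18,5) + C(6,2)·C(11,5) = 1·53130 - 6·8568 + 15·462 = 8652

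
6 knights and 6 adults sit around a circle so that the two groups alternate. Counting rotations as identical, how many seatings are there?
Fix one of the knights: (6-1)! ways for the remaining knights, × 6! ways for the adults = 120 × 720 = 86400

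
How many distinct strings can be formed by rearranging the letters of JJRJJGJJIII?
11! / (3! × 1! × 1! × 6!) = 9240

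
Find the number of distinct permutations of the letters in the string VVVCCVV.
7! / (2! × 5!) = 21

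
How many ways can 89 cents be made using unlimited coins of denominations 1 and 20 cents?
Coefficient of x^89 in 1/(1-x^1) · 1/(1-x^20). Use j coins of 20 for j = 0..⌊89/20⌋ = 4, the rest in 1s: 4 + 1 = 5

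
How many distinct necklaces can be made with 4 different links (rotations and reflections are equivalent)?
(4-1)!/2 = 6/2 = 3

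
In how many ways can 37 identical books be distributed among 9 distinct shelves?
C(37+9-1, 9-1) = C(45, 8) = 215553195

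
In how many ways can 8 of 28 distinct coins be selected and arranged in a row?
P(28,8) = 28!/(28-8)! = 125318793600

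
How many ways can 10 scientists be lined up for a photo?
10! = 3628800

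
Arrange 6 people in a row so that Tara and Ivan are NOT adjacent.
Total - adjacent = 6! - (6-1)!×2 = 720 - 240 = 480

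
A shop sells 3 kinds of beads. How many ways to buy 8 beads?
C(8+3-1, 3-1) = C(10, 2) = 45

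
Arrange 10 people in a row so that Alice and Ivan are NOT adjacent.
Total - adjacent = 10! - (10-1)!×2 = 3628800 - 725760 = 2903040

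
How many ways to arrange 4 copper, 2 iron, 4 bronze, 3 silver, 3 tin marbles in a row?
16! / (4! × 2! × 4! × 3! × 3!) = 504504000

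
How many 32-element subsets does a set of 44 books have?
C(44,32) = 44!/(32!×12!) = 21090682613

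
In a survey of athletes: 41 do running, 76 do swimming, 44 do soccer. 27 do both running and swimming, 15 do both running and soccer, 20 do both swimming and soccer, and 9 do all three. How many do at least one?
|A∪B∪C| = 41+76+44-27-15-20+9 = 108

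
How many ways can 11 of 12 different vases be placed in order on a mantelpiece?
P(12,11) = 12!/(12-11)! = 479001600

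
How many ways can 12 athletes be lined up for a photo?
12! = 479001600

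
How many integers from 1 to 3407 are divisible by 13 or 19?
⌊3407/13⌋ + ⌊3407/19⌋ - ⌊3407/247⌋ = 262 + 179 - 13 = 428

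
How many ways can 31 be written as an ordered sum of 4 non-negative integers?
C(31+4-1, 4-1) = C(34, 3) = 5984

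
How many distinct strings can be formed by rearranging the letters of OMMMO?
5! / (2! × 3!) = 10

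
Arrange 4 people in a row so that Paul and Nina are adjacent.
Treat as block: (4-1)! × 2! = 6 × 2 = 12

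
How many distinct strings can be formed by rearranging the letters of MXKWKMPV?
8! / (1! × 1! × 1! × 1! × 2! × 2!) = 10080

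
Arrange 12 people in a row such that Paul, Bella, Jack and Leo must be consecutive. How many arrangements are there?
Treat the 4 as one block: (12-4+1)! × 4! = 362880 × 24 = 8709120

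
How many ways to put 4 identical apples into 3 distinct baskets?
C(4+3-1, 3-1) = C(6, 2) = 15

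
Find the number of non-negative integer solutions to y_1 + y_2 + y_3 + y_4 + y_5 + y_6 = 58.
C(58+6-1, 6-1) = C(63, 5) = 7028847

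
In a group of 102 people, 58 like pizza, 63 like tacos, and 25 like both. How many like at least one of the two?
|A∪B| = |A| + |B| - |A∩B| = 58 + 63 - 25 = 96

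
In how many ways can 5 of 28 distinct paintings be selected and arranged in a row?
P(28,5) = 28!/(28-5)! = 11793600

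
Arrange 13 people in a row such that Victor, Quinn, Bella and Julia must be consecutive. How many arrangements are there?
Treat the 4 as one block: (13-4+1)! × 4! = 3628800 × 24 = 87091200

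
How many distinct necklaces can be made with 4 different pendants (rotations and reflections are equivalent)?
(4-1)!/2 = 6/2 = 3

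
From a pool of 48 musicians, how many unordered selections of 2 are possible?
C(48,2) = 48!/(2!×46!) = 1128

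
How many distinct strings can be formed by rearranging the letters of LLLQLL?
6! / (5! × 1!) = 6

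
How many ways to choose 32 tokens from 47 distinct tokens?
C(47,32) = 47!/(32!×15!) = 751616304549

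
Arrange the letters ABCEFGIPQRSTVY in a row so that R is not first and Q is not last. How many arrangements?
By inclusion-exclusion: 14! - 2×(14-1)! + (14-2)! = 87178291200 - 12454041600 + 479001600 = 75203251200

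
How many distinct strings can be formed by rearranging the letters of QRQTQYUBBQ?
10! / (1! × 1! × 1! × 2! × 1! × 4!) = 75600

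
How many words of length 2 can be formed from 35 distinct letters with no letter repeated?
P(35,2) = 35!/(35-2)! = 1190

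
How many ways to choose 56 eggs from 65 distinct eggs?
C(65,56) = 65!/(56!×9!) = 31966749880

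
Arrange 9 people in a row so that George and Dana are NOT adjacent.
Total - adjacent = 9! - (9-1)!×2 = 362880 - 80640 = 282240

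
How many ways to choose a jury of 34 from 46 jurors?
C(46,34) = 46!/(34!×12!) = 38910617655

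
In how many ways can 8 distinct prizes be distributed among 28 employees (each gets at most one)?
P(28,8) = 28!/(28-8)! = 125318793600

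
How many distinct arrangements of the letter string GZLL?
4! / (1! × 1! × 2!) = 12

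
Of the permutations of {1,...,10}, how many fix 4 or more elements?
Exactly j fixed points: C(10,j)·!(10-j); sum over j ≥ 4 (derangement numbers via !m = (m-1)·(!(m-1) + !(m-2)): !0..!6 = 1, 0, 1, 2, 9, 44, 265). Σ_{j=4}^{10} C(10,j)·!(10-j) = C(10,4)·!6 + C(10,5)·!5 + C(10,6)·!4 + C(10,7)·!3 + C(10,8)·!2 + C(10,9)·!1 + C(10,10)·!0 = 210·265 + 252·44 + 210·9 + 120·2 + 45·1 + 10·0 + 1·1 = 68914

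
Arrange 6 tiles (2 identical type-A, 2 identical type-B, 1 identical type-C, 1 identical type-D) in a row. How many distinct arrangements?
6! / (2! × 2! × 1! × 1!) = 180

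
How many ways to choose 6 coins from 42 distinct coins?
C(42,6) = 42!/(6!×36!) = 5245786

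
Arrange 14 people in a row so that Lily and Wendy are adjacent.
Treat as block: (14-1)! × 2! = 6227020800 × 2 = 12454041600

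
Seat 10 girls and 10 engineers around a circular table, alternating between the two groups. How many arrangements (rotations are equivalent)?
Fix one of the girls: (10-1)! ways for the remaining girls, × 10! ways for the engineers = 362880 × 3628800 = 1316818944000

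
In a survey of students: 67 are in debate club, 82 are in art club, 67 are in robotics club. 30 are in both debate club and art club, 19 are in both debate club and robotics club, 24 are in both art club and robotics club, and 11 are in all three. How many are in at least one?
|A∪B∪C| = 67+82+67-30-19-24+11 = 154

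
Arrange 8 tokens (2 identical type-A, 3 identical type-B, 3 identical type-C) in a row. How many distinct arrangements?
8! / (2! × 3! × 3!) = 560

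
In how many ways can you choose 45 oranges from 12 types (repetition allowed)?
C(45+12-1, 12-1) = C(56, 11) = 148902215280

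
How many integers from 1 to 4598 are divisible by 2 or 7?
⌊4598/2⌋ + ⌊4598/7⌋ - ⌊4598/14⌋ = 2299 + 656 - 328 = 2627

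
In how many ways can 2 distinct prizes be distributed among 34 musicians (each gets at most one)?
P(34,2) = 34!/(34-2)! = 1122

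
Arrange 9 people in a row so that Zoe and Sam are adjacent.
Treat as block: (9-1)! × 2! = 40320 × 2 = 80640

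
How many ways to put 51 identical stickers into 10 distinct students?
C(51+10-1, 10-1) = C(60, 9) = 14783142660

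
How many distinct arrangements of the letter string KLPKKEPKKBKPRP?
14! / (1! × 1! × 1! × 6! × 4! × 1!) = 5045040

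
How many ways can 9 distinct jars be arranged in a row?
9! = 362880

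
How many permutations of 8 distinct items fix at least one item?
Complement of the derangements. !8 = Σ_{j=0}^{8} (-1)^j·8!/j! = 40320 - 40320 + 20160 - 6720 + 1680 - 336 + 56 - 8 + 1 = 14833. 8! - !8 = 40320 - 14833 = 25487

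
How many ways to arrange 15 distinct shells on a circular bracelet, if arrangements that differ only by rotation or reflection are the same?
(15-1)!/2 = 87178291200/2 = 43589145600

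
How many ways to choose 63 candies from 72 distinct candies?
C(72,63) = 72!/(63!×9!) = 85113005120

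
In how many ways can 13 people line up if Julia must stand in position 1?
Fix one position: (13-1)! = 479001600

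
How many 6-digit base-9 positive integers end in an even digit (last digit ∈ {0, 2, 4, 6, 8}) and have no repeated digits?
Last∈{0,2,4,6,8}. Last=0: 6720. Last nonzero: 4×7×P(7,4) = 23520. Total = 30240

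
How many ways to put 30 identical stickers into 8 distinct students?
C(30+8-1, 8-1) = C(37, 7) = 10295472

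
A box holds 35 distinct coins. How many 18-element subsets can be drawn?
C(35,18) = 35!/(18!×17!) = 4537567650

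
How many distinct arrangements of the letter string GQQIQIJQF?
9! / (1! × 1! × 4! × 1! × 2!) = 7560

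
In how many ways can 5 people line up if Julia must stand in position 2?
Fix one position: (5-1)! = 24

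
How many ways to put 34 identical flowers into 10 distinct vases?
C(34+10-1, 10-1) = C(43, 9) = 563921995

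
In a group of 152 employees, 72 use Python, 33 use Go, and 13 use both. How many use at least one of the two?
|A∪B| = |A| + |B| - |A∩B| = 72 + 33 - 13 = 92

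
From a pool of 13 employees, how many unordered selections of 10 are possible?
C(13,10) = 13!/(10!×3!) = 286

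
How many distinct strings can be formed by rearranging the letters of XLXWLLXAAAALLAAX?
16! / (1! × 4! × 6! × 5!) = 10090080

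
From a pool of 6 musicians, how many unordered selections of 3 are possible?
C(6,3) = 6!/(3!×3!) = 20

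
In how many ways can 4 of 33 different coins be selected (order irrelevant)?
C(33,4) = 33!/(4!×29!) = 40920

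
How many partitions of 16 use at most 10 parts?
By conjugation, equals partitions of 16 into parts ≤ 10. Let r_j(i) = number of partitions of i into parts ≤ j, for i = 0..16. r_1(i) = 1 for all i; r_j(i) = r_{j-1}(i) + r_j(i-j). Rows j = 2..10: ≤2: 1 1 2 2 3 3 4 4 5 5 6 6 7 7 8 8 9; ≤3: 1 1 2 3 4 5 7 8 10 12 14 16 19 21 24 27 30; ≤4: 1 1 2 3 5 6 9 11 15 18 23 27 34 39 47 54 64; ≤5: 1 1 2 3 5 7 10 13 18 23 30 37 47 57 70 84 101; ≤6: 1 1 2 3 5 7 11 14 20 26 35 44 58 71 90 110 136; ≤7: 1 1 2 3 5 7 11 15 21 28 38 49 65 82 105 131 164; ≤8: 1 1 2 3 5 7 11 15 22 29 40 52 70 89 116 146 186; ≤9: 1 1 2 3 5 7 11 15 22 30 41 54 73 94 123 157 201; ≤10: 1 1 2 3 5 7 11 15 22 30 42 55 75 97 128 164 212. r_10(16) = 212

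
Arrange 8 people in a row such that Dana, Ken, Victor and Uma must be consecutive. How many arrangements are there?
Treat the 4 as one block: (8-4+1)! × 4! = 120 × 24 = 2880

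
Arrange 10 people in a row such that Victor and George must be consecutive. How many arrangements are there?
Treat the 2 as one block: (10-2+1)! × 2! = 362880 × 2 = 725760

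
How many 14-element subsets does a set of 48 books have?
C(48,14) = 48!/(14!×34!) = 482320623240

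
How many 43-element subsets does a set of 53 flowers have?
C(53,43) = 53!/(43!×10!) = 19499099620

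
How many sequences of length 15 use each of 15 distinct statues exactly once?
15! = 1307674368000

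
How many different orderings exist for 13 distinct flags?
13! = 6227020800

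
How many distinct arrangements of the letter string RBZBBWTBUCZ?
11! / (1! × 2! × 1! × 1! × 1! × 1! × 4!) = 831600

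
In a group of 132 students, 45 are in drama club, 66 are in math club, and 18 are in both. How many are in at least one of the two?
|A∪B| = |A| + |B| - |A∩B| = 45 + 66 - 18 = 93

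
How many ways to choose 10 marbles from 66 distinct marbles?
C(66,10) = 66!/(10!×56!) = 210980549208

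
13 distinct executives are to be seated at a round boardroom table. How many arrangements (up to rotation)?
Circular: fix one position, arrange the rest. (13-1)! = 479001600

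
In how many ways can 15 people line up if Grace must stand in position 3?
Fix one position: (15-1)! = 87178291200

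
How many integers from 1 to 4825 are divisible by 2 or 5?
⌊4825/2⌋ + ⌊4825/5⌋ - ⌊4825/10⌋ = 2412 + 965 - 482 = 2895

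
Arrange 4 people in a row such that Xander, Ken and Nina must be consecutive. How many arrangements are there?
Treat the 3 as one block: (4-3+1)! × 3! = 2 × 6 = 12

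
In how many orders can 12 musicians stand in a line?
12! = 479001600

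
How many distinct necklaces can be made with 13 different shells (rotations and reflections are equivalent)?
(13-1)!/2 = 479001600/2 = 239500800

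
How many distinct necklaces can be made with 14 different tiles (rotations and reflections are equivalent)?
(14-1)!/2 = 6227020800/2 = 3113510400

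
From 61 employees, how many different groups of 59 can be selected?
C(61,59) = 61!/(59!×2!) = 1830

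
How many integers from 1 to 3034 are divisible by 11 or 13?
⌊3034/11⌋ + ⌊3034/13⌋ - ⌊3034/143⌋ = 275 + 233 - 21 = 487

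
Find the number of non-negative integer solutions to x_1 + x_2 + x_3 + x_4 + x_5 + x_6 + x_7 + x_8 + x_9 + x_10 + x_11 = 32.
C(32+11-1, 11-1) = C(42, 10) = 1471442973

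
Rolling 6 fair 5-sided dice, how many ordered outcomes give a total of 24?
Coefficient of x^24 in (x + x² + ... + x^5)^6. By inclusion-exclusion on dice exceeding 5: Σ_j (-1)^j C(6,j)·C(24-1-5j, 5) = C(6,0)·C(23,5) - C(6,1)·C(18,5) + C(6,2)·C(13,5) - C(6,3)·C(8,5) = 1·33649 - 6·8568 + 15·1287 - 20·56 = 426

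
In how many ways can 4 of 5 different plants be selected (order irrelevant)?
C(5,4) = 5!/(4!×1!) = 5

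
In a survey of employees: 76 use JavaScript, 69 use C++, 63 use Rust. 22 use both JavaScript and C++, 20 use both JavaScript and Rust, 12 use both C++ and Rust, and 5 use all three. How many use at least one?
|A∪B∪C| = 76+69+63-22-20-12+5 = 159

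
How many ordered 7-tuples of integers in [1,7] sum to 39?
Coefficient of x^39 in (x + x² + ... + x^7)^7. By inclusion-exclusion on dice exceeding 7: Σ_j (-1)^j C(7,j)·C(39-1-7j, 6) = C(7,0)·C(38,6) - C(7,1)·C(31,6) + C(7,2)·C(24,6) - C(7,3)·C(17,6) + C(7,4)·C(10,6) = 1·2760681 - 7·736281 + 21·134596 - 35·12376 + 35·210 = 7420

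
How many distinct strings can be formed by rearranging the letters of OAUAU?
5! / (2! × 2! × 1!) = 30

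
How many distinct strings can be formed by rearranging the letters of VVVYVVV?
7! / (1! × 6!) = 7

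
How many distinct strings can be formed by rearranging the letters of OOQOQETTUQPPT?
13! / (3! × 1! × 3! × 3! × 2! × 1!) = 14414400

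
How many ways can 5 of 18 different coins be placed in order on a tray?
P(18,5) = 18!/(18-5)! = 1028160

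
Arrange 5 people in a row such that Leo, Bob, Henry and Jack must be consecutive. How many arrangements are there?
Treat the 4 as one block: (5-4+1)! × 4! = 2 × 24 = 48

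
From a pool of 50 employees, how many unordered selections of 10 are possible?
C(50,10) = 50!/(10!×40!) = 10272278170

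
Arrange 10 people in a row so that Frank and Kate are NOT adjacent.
Total - adjacent = 10! - (10-1)!×2 = 3628800 - 725760 = 2903040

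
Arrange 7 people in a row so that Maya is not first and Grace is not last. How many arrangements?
By inclusion-exclusion: 7! - 2×(7-1)! + (7-2)! = 5040 - 1440 + 120 = 3720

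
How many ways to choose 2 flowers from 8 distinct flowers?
C(8,2) = 8!/(2!×6!) = 28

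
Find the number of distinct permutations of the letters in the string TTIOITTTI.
9! / (1! × 5! × 3!) = 504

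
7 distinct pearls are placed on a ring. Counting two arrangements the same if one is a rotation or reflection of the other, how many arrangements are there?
(7-1)!/2 = 720/2 = 360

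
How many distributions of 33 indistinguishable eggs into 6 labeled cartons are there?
C(33+6-1, 6-1) = C(38, 5) = 501942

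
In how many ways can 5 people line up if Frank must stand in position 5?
Fix one position: (5-1)! = 24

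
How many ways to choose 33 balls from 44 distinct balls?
C(44,33) = 44!/(33!×11!) = 7669339132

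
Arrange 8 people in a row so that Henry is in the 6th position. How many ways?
Fix one position: (8-1)! = 5040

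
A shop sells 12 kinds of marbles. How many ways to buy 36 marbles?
C(36+12-1, 12-1) = C(47, 11) = 17417133617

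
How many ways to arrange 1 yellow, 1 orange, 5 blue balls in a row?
7! / (1! × 1! × 5!) = 42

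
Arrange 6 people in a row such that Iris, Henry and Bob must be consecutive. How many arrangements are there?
Treat the 3 as one block: (6-3+1)! × 3! = 24 × 6 = 144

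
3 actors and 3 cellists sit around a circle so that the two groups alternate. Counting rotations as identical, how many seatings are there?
Fix one of the actors: (3-1)! ways for the remaining actors, × 3! ways for the cellists = 2 × 6 = 12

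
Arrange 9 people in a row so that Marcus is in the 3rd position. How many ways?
Fix one position: (9-1)! = 40320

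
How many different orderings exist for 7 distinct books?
7! = 5040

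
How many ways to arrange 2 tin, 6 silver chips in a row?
8! / (2! × 6!) = 28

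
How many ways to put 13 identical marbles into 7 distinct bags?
C(13+7-1, 7-1) = C(19, 6) = 27132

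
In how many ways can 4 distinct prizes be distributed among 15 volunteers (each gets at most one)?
P(15,4) = 15!/(15-4)! = 32760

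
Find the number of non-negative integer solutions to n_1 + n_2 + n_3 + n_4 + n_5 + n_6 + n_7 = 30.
C(30+7-1, 7-1) = C(36, 6) = 1947792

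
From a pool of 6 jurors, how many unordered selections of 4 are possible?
C(6,4) = 6!/(4!×2!) = 15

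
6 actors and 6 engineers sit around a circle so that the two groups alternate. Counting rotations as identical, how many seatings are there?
Fix one of the actors: (6-1)! ways for the remaining actors, × 6! ways for the engineers = 120 × 720 = 86400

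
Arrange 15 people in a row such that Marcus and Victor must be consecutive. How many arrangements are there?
Treat the 2 as one block: (15-2+1)! × 2! = 87178291200 × 2 = 174356582400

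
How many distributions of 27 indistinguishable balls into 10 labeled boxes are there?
C(27+10-1, 10-1) = C(36, 9) = 94143280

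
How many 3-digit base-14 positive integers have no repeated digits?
First digit: 13 choices (nonzero). Then descending: 13 × 13 × 12 = 2028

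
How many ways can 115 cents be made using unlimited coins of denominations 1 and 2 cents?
Coefficient of x^115 in 1/(1-x^1) · 1/(1-x^2). Use j coins of 2 for j = 0..⌊115/2⌋ = 57, the rest in 1s: 57 + 1 = 58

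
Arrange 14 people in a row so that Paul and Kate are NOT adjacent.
Total - adjacent = 14! - (14-1)!×2 = 87178291200 - 12454041600 = 74724249600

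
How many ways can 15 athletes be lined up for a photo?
15! = 1307674368000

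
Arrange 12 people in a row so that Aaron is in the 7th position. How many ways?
Fix one position: (12-1)! = 39916800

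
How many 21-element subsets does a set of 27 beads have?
C(27,21) = 27!/(21!×6!) = 296010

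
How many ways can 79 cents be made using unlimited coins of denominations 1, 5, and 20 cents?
Coefficient of x^79 in 1/(1-x^1) · 1/(1-x^5) · 1/(1-x^20). Case on j = number of 20-cent coins (j = 0..3); remainder r = 79 - 20j is made from {1,5} in ⌊r/5⌋+1 ways. r = 79, 59, 39, 19 → 16 + 12 + 8 + 4 = 40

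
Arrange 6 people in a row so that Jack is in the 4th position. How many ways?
Fix one position: (6-1)! = 120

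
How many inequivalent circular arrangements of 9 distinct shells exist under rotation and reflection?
(9-1)!/2 = 40320/2 = 20160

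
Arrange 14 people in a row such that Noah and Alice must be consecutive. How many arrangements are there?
Treat the 2 as one block: (14-2+1)! × 2! = 6227020800 × 2 = 12454041600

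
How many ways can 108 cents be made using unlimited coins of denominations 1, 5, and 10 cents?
Coefficient of x^108 in 1/(1-x^1) · 1/(1-x^5) · 1/(1-x^10). Case on j = number of 10-cent coins (j = 0..10); remainder r = 108 - 10j is made from {1,5} in ⌊r/5⌋+1 ways. r = 108, 98, 88, 78, 68, 58, 48, 38, 28, 18, 8 → 22 + 20 + 18 + 16 + 14 + 12 + 10 + 8 + 6 + 4 + 2 = 132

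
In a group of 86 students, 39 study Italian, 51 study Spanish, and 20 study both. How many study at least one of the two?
|A∪B| = |A| + |B| - |A∩B| = 39 + 51 - 20 = 70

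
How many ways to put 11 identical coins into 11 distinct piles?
C(11+11-1, 11-1) = C(21, 10) = 352716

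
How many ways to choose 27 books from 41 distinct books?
C(41,27) = 41!/(27!×14!) = 35240152720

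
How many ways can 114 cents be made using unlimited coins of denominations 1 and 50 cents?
Coefficient of x^114 in 1/(1-x^1) · 1/(1-x^50). Use j coins of 50 for j = 0..⌊114/50⌋ = 2, the rest in 1s: 2 + 1 = 3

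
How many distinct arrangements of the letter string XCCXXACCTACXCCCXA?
17! / (5! × 8! × 1! × 3!) = 12252240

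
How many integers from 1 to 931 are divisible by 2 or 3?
⌊931/2⌋ + ⌊931/3⌋ - ⌊931/6⌋ = 465 + 310 - 155 = 620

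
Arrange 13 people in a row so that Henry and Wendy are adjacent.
Treat as block: (13-1)! × 2! = 479001600 × 2 = 958003200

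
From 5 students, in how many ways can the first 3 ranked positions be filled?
P(5,3) = 5!/(5-3)! = 60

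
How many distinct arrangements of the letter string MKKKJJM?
7! / (2! × 3! × 2!) = 210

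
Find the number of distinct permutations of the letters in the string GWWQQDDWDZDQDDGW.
16! / (1! × 2! × 6! × 4! × 3!) = 100900800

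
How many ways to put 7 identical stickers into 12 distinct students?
C(7+12-1, 12-1) = C(18, 11) = 31824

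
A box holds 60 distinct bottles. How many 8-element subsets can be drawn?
C(60,8) = 60!/(8!×52!) = 2558620845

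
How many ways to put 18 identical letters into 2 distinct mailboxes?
C(18+2-1, 2-1) = C(19, 1) = 19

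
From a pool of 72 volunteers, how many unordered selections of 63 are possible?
C(72,63) = 72!/(63!×9!) = 85113005120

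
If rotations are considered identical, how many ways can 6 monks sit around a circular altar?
Circular: fix one position, arrange the rest. (6-1)! = 120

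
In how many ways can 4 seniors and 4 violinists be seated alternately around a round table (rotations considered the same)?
Fix one of the seniors: (4-1)! ways for the remaining seniors, × 4! ways for the violinists = 6 × 24 = 144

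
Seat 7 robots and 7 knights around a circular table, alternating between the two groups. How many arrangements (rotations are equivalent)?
Fix one of the robots: (7-1)! ways for the remaining robots, × 7! ways for the knights = 720 × 5040 = 3628800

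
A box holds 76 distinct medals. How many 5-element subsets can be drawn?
C(76,5) = 76!/(5!×71!) = 18474840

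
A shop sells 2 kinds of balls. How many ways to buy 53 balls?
C(53+2-1, 2-1) = C(54, 1) = 54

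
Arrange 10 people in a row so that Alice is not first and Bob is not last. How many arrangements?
By inclusion-exclusion: 10! - 2×(10-1)! + (10-2)! = 3628800 - 725760 + 40320 = 2943360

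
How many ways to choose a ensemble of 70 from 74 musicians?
C(74,70) = 74!/(70!×4!) = 1150626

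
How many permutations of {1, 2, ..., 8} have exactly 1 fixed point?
Choose the 1 fixed point C(8,1) = 8, derange the rest: !7 = Σ_{j=0}^{7} (-1)^j·7!/j! = 5040 - 5040 + 2520 - 840 + 210 - 42 + 7 - 1 = 1854. Product = 8 × 1854 = 14832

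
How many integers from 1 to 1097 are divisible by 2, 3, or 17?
⌊1097/2⌋+⌊1097/3⌋+⌊1097/17⌋ - ⌊1097/6⌋-⌊1097/34⌋-⌊1097/51⌋ + ⌊1097/102⌋ = 548+365+64 - 182-32-21 + 10 = 752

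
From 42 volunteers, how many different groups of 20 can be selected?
C(42,20) = 42!/(20!×22!) = 513791607420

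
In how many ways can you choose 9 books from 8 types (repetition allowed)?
C(9+8-1, 8-1) = C(16, 7) = 11440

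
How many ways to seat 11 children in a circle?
Circular: fix one position, arrange the rest. (11-1)! = 3628800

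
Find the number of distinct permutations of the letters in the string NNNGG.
5! / (3! × 2!) = 10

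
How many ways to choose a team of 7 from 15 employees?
C(15,7) = 15!/(7!×8!) = 6435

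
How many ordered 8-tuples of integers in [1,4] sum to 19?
Coefficient of x^19 in (x + x² + ... + x^4)^8. By inclusion-exclusion on dice exceeding 4: Σ_j (-1)^j C(8,j)·C(19-1-4j, 7) = C(8,0)·C(18,7) - C(8,1)·C(14,7) + C(8,2)·C(10,7) = 1·31824 - 8·3432 + 28·120 = 7728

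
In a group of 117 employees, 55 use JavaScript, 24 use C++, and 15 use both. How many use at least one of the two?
|A∪B| = |A| + |B| - |A∩B| = 55 + 24 - 15 = 64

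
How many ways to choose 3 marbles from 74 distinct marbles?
C(74,3) = 74!/(3!×71!) = 64824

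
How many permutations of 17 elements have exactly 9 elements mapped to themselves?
Choose the 9 fixed points C(17,9) = 24310, derange the rest: !8 = Σ_{j=0}^{8} (-1)^j·8!/j! = 40320 - 40320 + 20160 - 6720 + 1680 - 336 + 56 - 8 + 1 = 14833. Product = 24310 × 14833 = 360590230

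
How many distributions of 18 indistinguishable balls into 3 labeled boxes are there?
C(18+3-1, 3-1) = C(20, 2) = 190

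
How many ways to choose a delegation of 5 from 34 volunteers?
C(34,5) = 34!/(5!×29!) = 278256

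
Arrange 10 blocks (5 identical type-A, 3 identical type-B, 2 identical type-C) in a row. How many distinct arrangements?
10! / (5! × 3! × 2!) = 2520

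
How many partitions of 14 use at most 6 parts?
By conjugation, equals partitions of 14 into parts ≤ 6. Let r_j(i) = number of partitions of i into parts ≤ j, for i = 0..14. r_1(i) = 1 for all i; r_j(i) = r_{j-1}(i) + r_j(i-j). Rows j = 2..6: ≤2: 1 1 2 2 3 3 4 4 5 5 6 6 7 7 8; ≤3: 1 1 2 3 4 5 7 8 10 12 14 16 19 21 24; ≤4: 1 1 2 3 5 6 9 11 15 18 23 27 34 39 47; ≤5: 1 1 2 3 5 7 10 13 18 23 30 37 47 57 70; ≤6: 1 1 2 3 5 7 11 14 20 26 35 44 58 71 90. r_6(14) = 90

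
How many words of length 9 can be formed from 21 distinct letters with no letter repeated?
P(21,9) = 21!/(21-9)! = 106661318400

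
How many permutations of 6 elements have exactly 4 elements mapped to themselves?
Choose the 4 fixed points C(6,4) = 15, derange the rest: !2 = Σ_{j=0}^{2} (-1)^j·2!/j! = 2 - 2 + 1 = 1. Product = 15 × 1 = 15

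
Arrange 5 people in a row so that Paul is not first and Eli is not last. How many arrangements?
By inclusion-exclusion: 5! - 2×(5-1)! + (5-2)! = 120 - 48 + 6 = 78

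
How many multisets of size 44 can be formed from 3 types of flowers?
C(44+3-1, 3-1) = C(46, 2) = 1035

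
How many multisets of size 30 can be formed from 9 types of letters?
C(30+9-1, 9-1) = C(38, 8) = 48903492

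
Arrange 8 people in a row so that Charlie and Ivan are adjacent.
Treat as block: (8-1)! × 2! = 5040 × 2 = 10080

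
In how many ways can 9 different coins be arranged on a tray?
9! = 362880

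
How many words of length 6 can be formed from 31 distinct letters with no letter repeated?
P(31,6) = 31!/(31-6)! = 530122320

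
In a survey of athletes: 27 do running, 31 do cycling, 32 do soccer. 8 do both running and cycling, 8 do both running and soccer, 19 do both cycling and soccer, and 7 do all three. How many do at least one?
|A∪B∪C| = 27+31+32-8-8-19+7 = 62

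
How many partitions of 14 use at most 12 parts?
By conjugation, equals partitions of 14 into parts ≤ 12. Let r_j(i) = number of partitions of i into parts ≤ j, for i = 0..14. r_1(i) = 1 for all i; r_j(i) = r_{j-1}(i) + r_j(i-j). Rows j = 2..12: ≤2: 1 1 2 2 3 3 4 4 5 5 6 6 7 7 8; ≤3: 1 1 2 3 4 5 7 8 10 12 14 16 19 21 24; ≤4: 1 1 2 3 5 6 9 11 15 18 23 27 34 39 47; ≤5: 1 1 2 3 5 7 10 13 18 23 30 37 47 57 70; ≤6: 1 1 2 3 5 7 11 14 20 26 35 44 58 71 90; ≤7: 1 1 2 3 5 7 11 15 21 28 38 49 65 82 105; ≤8: 1 1 2 3 5 7 11 15 22 29 40 52 70 89 116; ≤9: 1 1 2 3 5 7 11 15 22 30 41 54 73 94 123; ≤10: 1 1 2 3 5 7 11 15 22 30 42 55 75 97 128; ≤11: 1 1 2 3 5 7 11 15 22 30 42 56 76 99 131; ≤12: 1 1 2 3 5 7 11 15 22 30 42 56 77 100 133. r_12(14) = 133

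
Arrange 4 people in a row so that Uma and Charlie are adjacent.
Treat as block: (4-1)! × 2! = 6 × 2 = 12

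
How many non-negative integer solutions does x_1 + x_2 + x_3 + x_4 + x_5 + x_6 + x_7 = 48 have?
C(48+7-1, 7-1) = C(54, 6) = 25827165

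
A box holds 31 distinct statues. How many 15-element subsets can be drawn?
C(31,15) = 31!/(15!×16!) = 300540195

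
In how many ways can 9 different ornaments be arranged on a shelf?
9! = 362880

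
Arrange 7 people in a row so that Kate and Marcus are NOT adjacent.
Total - adjacent = 7! - (7-1)!×2 = 5040 - 1440 = 3600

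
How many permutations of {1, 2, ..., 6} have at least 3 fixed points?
Exactly j fixed points: C(6,j)·!(6-j); sum over j ≥ 3 (derangement numbers via !m = (m-1)·(!(m-1) + !(m-2)): !0..!3 = 1, 0, 1, 2). Σ_{j=3}^{6} C(6,j)·!(6-j) = C(6,3)·!3 + C(6,4)·!2 + C(6,5)·!1 + C(6,6)·!0 = 20·2 + 15·1 + 6·0 + 1·1 = 56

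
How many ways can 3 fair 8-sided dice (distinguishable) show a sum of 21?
Coefficient of x^21 in (x + x² + ... + x^8)^3. By inclusion-exclusion on dice exceeding 8: Σ_j (-1)^j C(3,j)·C(21-1-8j, 2) = C(3,0)·C(20,2) - C(3,1)·C(12,2) + C(3,2)·C(4,2) = 1·190 - 3·66 + 3·6 = 10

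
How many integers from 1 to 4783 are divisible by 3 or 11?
⌊4783/3⌋ + ⌊4783/11⌋ - ⌊4783/33⌋ = 1594 + 434 - 144 = 1884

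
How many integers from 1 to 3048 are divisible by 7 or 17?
⌊3048/7⌋ + ⌊3048/17⌋ - ⌊3048/119⌋ = 435 + 179 - 25 = 589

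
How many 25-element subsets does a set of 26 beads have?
C(26,25) = 26!/(25!×1!) = 26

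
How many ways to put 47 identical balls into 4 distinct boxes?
C(47+4-1, 4-1) = C(50, 3) = 19600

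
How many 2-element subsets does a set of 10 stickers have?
C(10,2) = 10!/(2!×8!) = 45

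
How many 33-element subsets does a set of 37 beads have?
C(37,33) = 37!/(33!×4!) = 66045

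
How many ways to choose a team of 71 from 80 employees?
C(80,71) = 80!/(71!×9!) = 231900297200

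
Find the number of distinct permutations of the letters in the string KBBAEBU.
7! / (1! × 1! × 1! × 1! × 3!) = 840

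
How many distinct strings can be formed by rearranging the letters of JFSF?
4! / (1! × 2! × 1!) = 12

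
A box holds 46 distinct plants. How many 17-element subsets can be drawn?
C(46,17) = 46!/(17!×29!) = 1749695026860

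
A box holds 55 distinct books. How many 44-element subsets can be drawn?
C(55,44) = 55!/(44!×11!) = 119653565850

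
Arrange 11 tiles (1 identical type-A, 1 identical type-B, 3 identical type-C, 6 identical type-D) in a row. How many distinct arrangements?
11! / (1! × 1! × 3! × 6!) = 9240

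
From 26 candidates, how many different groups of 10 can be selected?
C(26,10) = 26!/(10!×16!) = 5311735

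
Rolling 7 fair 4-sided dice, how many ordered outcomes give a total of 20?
Coefficient of x^20 in (x + x² + ... + x^4)^7. By inclusion-exclusion on dice exceeding 4: Σ_j (-1)^j C(7,j)·C(20-1-4j, 6) = C(7,0)·C(19,6) - C(7,1)·C(15,6) + C(7,2)·C(11,6) - C(7,3)·C(7,6) = 1·27132 - 7·5005 + 21·462 - 35·7 = 1554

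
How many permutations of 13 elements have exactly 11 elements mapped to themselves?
Choose the 11 fixed points C(13,11) = 78, derange the rest: !2 = Σ_{j=0}^{2} (-1)^j·2!/j! = 2 - 2 + 1 = 1. Product = 78 × 1 = 78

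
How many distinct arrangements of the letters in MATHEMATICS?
11! / (2! × 2! × 2! × 1! × 1! × 1! × 1! × 1!) = 4989600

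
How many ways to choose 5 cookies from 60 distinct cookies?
C(60,5) = 60!/(5!×55!) = 5461512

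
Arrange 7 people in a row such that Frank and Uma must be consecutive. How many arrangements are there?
Treat the 2 as one block: (7-2+1)! × 2! = 720 × 2 = 1440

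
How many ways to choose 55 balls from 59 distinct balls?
C(59,55) = 59!/(55!×4!) = 455126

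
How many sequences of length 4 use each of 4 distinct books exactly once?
4! = 24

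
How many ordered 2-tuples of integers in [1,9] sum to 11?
Coefficient of x^11 in (x + x² + ... + x^9)^2. By inclusion-exclusion on dice exceeding 9: Σ_j (-1)^j C(2,j)·C(11-1-9j, 1) = C(2,0)·C(10,1) - C(2,1)·C(1,1) = 1·10 - 2·1 = 8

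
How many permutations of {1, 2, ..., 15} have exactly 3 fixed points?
Choose the 3 fixed points C(15,3) = 455, derange the rest: !12 = Σ_{j=0}^{12} (-1)^j·12!/j! = 479001600 - 479001600 + 239500800 - 79833600 + 19958400 - 3991680 + 665280 - 95040 + 11880 - 1320 + 132 - 12 + 1 = 176214841. Product = 455 × 176214841 = 80177752655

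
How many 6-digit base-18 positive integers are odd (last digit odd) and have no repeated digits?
Last∈{1,3,5,7,9,11,13,15,17}. Last=0: 0. Last nonzero: 9×16×P(16,4) = 6289920. Total = 6289920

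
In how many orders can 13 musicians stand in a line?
13! = 6227020800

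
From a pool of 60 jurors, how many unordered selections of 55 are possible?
C(60,55) = 60!/(55!×5!) = 5461512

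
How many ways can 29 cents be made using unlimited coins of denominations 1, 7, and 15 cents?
Coefficient of x^29 in 1/(1-x^1) · 1/(1-x^7) · 1/(1-x^15). Case on j = number of 15-cent coins (j = 0..1); remainder r = 29 - 15j is made from {1,7} in ⌊r/7⌋+1 ways. r = 29, 14 → 5 + 3 = 8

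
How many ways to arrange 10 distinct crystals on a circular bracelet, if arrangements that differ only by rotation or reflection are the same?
(10-1)!/2 = 362880/2 = 181440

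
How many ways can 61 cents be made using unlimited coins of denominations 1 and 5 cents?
Coefficient of x^61 in 1/(1-x^1) · 1/(1-x^5). Use j coins of 5 for j = 0..⌊61/5⌋ = 12, the rest in 1s: 12 + 1 = 13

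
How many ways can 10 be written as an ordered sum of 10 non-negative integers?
C(10+10-1, 10-1) = C(19, 9) = 92378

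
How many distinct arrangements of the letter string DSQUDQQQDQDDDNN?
15! / (6! × 5! × 1! × 1! × 2!) = 7567560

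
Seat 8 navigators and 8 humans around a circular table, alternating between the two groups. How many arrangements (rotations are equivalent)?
Fix one of the navigators: (8-1)! ways for the remaining navigators, × 8! ways for the humans = 5040 × 40320 = 203212800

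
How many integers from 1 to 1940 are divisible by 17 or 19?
⌊1940/17⌋ + ⌊1940/19⌋ - ⌊1940/323⌋ = 114 + 102 - 6 = 210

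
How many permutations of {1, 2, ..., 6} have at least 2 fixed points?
Exactly j fixed points: C(6,j)·!(6-j); sum over j ≥ 2 (derangement numbers via !m = (m-1)·(!(m-1) + !(m-2)): !0..!4 = 1, 0, 1, 2, 9). Σ_{j=2}^{6} C(6,j)·!(6-j) = C(6,2)·!4 + C(6,3)·!3 + C(6,4)·!2 + C(6,5)·!1 + C(6,6)·!0 = 15·9 + 20·2 + 15·1 + 6·0 + 1·1 = 191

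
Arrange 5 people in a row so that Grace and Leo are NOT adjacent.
Total - adjacent = 5! - (5-1)!×2 = 120 - 48 = 72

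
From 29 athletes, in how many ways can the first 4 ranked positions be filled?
P(29,4) = 29!/(29-4)! = 570024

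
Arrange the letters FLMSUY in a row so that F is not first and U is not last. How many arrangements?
By inclusion-exclusion: 6! - 2×(6-1)! + (6-2)! = 720 - 240 + 24 = 504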